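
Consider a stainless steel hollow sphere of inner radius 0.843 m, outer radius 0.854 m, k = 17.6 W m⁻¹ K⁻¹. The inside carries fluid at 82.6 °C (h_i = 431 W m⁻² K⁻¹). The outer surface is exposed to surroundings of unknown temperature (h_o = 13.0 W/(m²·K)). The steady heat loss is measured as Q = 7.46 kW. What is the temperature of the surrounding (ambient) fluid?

Sum the resistances:
  R_conv,in = 1/(4πr²h) = 1/(4π·0.843²·431) = 2.598×10^-4 K/W
  R_stainless steel = (1/0.843 − 1/0.854)/(4πk) = 0.01528/(4π·17.6) = 6.909×10^-5 K/W
  R_conv,out = 1/(4πr²h) = 1/(4π·0.854²·13.0) = 0.008393 K/W
ΣR = 0.008722 K/W
ΔT = Q·ΣR = 7460 × 0.008722 = 65.07 K
Heat flows outward, so T_out = T_in − ΔT = 82.6 − 65.07 = 17.5 °C

T_out = 17.5 °C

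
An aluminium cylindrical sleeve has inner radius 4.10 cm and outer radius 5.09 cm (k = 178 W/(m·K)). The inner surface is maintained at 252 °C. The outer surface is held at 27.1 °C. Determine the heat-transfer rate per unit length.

Q' = 1160 kW/m

Q' = 2πk·ΔT/ln(r₂/r₁) = 2π × 178 × 224.9 / ln(0.0509/0.0410) = 1.16×10^6 W/m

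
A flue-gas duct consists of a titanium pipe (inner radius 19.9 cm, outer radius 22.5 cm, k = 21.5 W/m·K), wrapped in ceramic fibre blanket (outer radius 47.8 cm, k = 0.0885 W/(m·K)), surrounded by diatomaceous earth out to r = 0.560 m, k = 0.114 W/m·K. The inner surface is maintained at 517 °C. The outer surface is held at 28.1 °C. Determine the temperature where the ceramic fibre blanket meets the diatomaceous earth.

Series thermal resistances, inner to outer:
  R'_titanium = ln(0.225/0.199)/(2πk) = 0.1228/(2π·21.5) = 9.090×10^-4 m·K/W
  R'_ceramic fibre blanket = ln(0.478/0.225)/(2πk) = 0.7535/(2π·0.0885) = 1.355 m·K/W
  R'_diatomaceous earth = ln(0.560/0.478)/(2πk) = 0.1583/(2π·0.114) = 0.2210 m·K/W
ΣR = 9.090×10^-4 + 1.355 + 0.2210 = 1.577 m·K/W
Q' = ΔT/ΣR = (517 °C − 28.1 °C)/1.577 = 310.0 W/m
From the inner boundary to the ceramic fibre blanket/diatomaceous earth interface, ΣR_partial = 1.356 m·K/W.
T_interface = T_in − Q'·ΣR_partial = 517 °C − (310.0)(1.356) = 96.6 °C

T = 96.6 °C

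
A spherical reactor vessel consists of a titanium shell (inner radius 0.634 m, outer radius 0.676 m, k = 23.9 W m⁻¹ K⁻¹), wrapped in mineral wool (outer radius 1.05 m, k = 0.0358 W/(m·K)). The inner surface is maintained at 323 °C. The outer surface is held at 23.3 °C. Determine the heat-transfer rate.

Q = 256 W

Treat each layer as a resistance in series:
  R_titanium = (1/0.634 − 1/0.676)/(4πk) = 0.09800/(4π·23.9) = 3.263×10^-4 K/W
  R_mineral wool = (1/0.676 − 1/1.05)/(4πk) = 0.5269/(4π·0.0358) = 1.171 K/W
ΣR = 3.263×10^-4 + 1.171 = 1.171 K/W
Q = ΔT/ΣR = (323 °C − 23.3 °C)/1.171 = 256 W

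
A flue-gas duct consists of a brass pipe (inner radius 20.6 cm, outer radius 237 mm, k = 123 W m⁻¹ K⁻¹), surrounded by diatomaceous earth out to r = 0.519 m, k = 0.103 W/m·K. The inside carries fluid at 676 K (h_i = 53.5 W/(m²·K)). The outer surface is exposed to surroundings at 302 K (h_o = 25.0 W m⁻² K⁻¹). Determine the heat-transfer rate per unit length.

Treat each layer as a resistance in series:
  R'_conv,in = 1/(2πr h) = 1/(2π·0.206·53.5) = 0.01444 m·K/W
  R'_brass = ln(0.237/0.206)/(2πk) = 0.1402/(2π·123) = 1.814×10^-4 m·K/W
  R'_diatomaceous earth = ln(0.519/0.237)/(2πk) = 0.7838/(2π·0.103) = 1.211 m·K/W
  R'_conv,out = 1/(2πr h) = 1/(2π·0.519·25.0) = 0.01227 m·K/W
ΣR = 0.01444 + 1.814×10^-4 + 1.211 + 0.01227 = 1.238 m·K/W
Q' = ΔT/ΣR = (676 K − 302 K)/1.238 = 302 W/m

Q' = 302 W/m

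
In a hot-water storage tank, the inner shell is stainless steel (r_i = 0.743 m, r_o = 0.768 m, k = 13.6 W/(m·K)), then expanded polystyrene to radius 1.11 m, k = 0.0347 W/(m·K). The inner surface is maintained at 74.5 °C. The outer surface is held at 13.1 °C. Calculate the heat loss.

Q = 66.7 W

Series thermal resistances, inner to outer:
  R_stainless steel = (1/0.743 − 1/0.768)/(4πk) = 0.04381/(4π·13.6) = 2.564×10^-4 K/W
  R_expanded polystyrene = (1/0.768 − 1/1.11)/(4πk) = 0.4012/(4π·0.0347) = 0.9200 K/W
ΣR = 2.564×10^-4 + 0.9200 = 0.9203 K/W
Q = ΔT/ΣR = (74.5 °C − 13.1 °C)/0.9203 = 66.7 W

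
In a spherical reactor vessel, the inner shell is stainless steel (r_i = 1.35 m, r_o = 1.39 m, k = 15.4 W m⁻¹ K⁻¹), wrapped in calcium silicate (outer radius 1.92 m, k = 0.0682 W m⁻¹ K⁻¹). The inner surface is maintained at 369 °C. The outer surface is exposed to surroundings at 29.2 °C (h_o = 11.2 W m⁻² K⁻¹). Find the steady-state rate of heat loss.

Series thermal resistances, inner to outer:
  R_stainless steel = (1/1.35 − 1/1.39)/(4πk) = 0.02132/(4π·15.4) = 1.101×10^-4 K/W
  R_calcium silicate = (1/1.39 − 1/1.92)/(4πk) = 0.1986/(4π·0.0682) = 0.2317 K/W
  R_conv,out = 1/(4πr²h) = 1/(4π·1.92²·11.2) = 0.001927 K/W
ΣR = 1.101×10^-4 + 0.2317 + 0.001927 = 0.2337 K/W
Q = ΔT/ΣR = (369 °C − 29.2 °C)/0.2337 = 1450 W

Q = 1450 W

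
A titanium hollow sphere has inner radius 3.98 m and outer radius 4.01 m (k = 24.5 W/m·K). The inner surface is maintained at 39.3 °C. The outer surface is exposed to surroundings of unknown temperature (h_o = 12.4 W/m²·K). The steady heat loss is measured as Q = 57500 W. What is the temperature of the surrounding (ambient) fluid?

T_out = 16.0 °C

Sum the resistances:
  R_titanium = (1/3.98 − 1/4.01)/(4πk) = 0.001880/(4π·24.5) = 6.105×10^-6 K/W
  R_conv,out = 1/(4πr²h) = 1/(4π·4.01²·12.4) = 3.991×10^-4 K/W
ΣR = 4.052×10^-4 K/W
ΔT = Q·ΣR = 57500 × 4.052×10^-4 = 23.30 K
Heat flows outward, so T_out = T_in − ΔT = 39.3 − 23.30 = 16.0 °C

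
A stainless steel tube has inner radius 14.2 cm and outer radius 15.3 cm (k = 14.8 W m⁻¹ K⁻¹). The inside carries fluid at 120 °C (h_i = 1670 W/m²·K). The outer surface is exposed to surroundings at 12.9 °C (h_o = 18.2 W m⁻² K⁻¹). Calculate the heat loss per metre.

Q' = 1830 W/m

Resistance network (inner→outer):
  R'_conv,in = 1/(2πr h) = 1/(2π·0.142·1670) = 6.711×10^-4 m·K/W
  R'_stainless steel = ln(0.153/0.142)/(2πk) = 0.07461/(2π·14.8) = 8.023×10^-4 m·K/W
  R'_conv,out = 1/(2πr h) = 1/(2π·0.153·18.2) = 0.05716 m·K/W
ΣR = 6.711×10^-4 + 8.023×10^-4 + 0.05716 = 0.05863 m·K/W
Q' = ΔT/ΣR = (120 °C − 12.9 °C)/0.05863 = 1830 W/m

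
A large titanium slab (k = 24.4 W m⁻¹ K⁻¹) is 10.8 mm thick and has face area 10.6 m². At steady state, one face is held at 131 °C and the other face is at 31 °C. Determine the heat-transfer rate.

Q = kA·ΔT/L = 24.4 × 10.6 × |131 °C − 31 °C| / 0.0108 = 2.39×10^6 W

Q = 2390 kW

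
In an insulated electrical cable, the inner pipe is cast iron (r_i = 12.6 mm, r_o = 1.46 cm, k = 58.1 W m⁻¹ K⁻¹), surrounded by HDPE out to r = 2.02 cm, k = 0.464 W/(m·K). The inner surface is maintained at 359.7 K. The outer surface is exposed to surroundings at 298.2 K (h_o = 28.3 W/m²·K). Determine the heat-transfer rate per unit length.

Q' = 158 W/m

Series thermal resistances, inner to outer:
  R'_cast iron = ln(0.0146/0.0126)/(2πk) = 0.1473/(2π·58.1) = 4.036×10^-4 m·K/W
  R'_HDPE = ln(0.0202/0.0146)/(2πk) = 0.3247/(2π·0.464) = 0.1114 m·K/W
  R'_conv,out = 1/(2πr h) = 1/(2π·0.0202·28.3) = 0.2784 m·K/W
ΣR = 4.036×10^-4 + 0.1114 + 0.2784 = 0.3902 m·K/W
Q' = ΔT/ΣR = (359.7 K − 298.2 K)/0.3902 = 158 W/m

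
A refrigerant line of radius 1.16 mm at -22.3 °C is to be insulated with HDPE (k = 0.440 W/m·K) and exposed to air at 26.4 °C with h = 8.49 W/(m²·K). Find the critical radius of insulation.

r_cr = 5.18 cm

For a cylinder, r_cr = k_ins/h = 0.440/8.49 = 0.0518 m = 5.18 cm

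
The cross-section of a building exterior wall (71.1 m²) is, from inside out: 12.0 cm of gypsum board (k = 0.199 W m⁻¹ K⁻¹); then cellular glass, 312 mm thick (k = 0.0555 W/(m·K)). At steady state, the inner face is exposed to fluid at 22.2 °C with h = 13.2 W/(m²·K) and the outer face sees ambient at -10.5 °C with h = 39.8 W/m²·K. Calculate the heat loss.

Treat each layer as a resistance in series:
  R_conv,in = 1/(hA) = 1/(13.2·71.1) = 0.001066 K/W
  R_gypsum board = L/(kA) = 0.120/(0.199·71.1) = 0.008481 K/W
  R_cellular glass = L/(kA) = 0.312/(0.0555·71.1) = 0.07907 K/W
  R_conv,out = 1/(hA) = 1/(39.8·71.1) = 3.534×10^-4 K/W
ΣR = 0.001066 + 0.008481 + 0.07907 + 3.534×10^-4 = 0.08897 K/W
Q = ΔT/ΣR = (22.2 °C − -10.5 °C)/0.08897 = 368 W

Q = 368 W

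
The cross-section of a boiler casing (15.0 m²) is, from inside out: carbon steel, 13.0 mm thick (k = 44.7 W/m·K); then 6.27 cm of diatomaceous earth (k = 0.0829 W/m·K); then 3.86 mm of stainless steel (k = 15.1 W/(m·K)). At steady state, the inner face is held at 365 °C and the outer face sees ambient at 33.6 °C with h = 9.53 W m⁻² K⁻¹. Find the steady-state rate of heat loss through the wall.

Series thermal resistances, inner to outer:
  R_carbon steel = L/(kA) = 0.0130/(44.7·15.0) = 1.939×10^-5 K/W
  R_diatomaceous earth = L/(kA) = 0.0627/(0.0829·15.0) = 0.05042 K/W
  R_stainless steel = L/(kA) = 0.00386/(15.1·15.0) = 1.704×10^-5 K/W
  R_conv,out = 1/(hA) = 1/(9.53·15.0) = 0.006995 K/W
ΣR = 1.939×10^-5 + 0.05042 + 1.704×10^-5 + 0.006995 = 0.05745 K/W
Q = ΔT/ΣR = (365 °C − 33.6 °C)/0.05745 = 5770 W

Q = 5.77 kW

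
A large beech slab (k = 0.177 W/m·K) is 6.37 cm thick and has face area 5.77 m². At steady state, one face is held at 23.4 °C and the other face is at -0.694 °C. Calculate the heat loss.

Q = kA·ΔT/L = 0.177 × 5.77 × |23.4 °C − -0.694 °C| / 0.0637 = 386 W

Q = 386 W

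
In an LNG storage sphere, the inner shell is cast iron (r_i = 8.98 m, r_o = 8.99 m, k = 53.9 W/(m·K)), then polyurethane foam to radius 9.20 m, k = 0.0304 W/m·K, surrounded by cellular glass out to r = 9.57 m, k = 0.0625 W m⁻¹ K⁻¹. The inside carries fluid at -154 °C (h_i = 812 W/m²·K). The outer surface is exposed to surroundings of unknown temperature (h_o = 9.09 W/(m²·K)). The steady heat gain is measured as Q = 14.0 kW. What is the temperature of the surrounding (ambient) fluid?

Sum the resistances:
  R_conv,in = 1/(4πr²h) = 1/(4π·8.98²·812) = 1.215×10^-6 K/W
  R_cast iron = (1/8.98 − 1/8.99)/(4πk) = 1.239×10^-4/(4π·53.9) = 1.829×10^-7 K/W
  R_polyurethane foam = (1/8.99 − 1/9.20)/(4πk) = 0.002539/(4π·0.0304) = 0.006646 K/W
  R_cellular glass = (1/9.20 − 1/9.57)/(4πk) = 0.004202/(4π·0.0625) = 0.005351 K/W
  R_conv,out = 1/(4πr²h) = 1/(4π·9.57²·9.09) = 9.559×10^-5 K/W
ΣR = 0.01209 K/W
ΔT = Q·ΣR = 14000 × 0.01209 = 169.3 K
Heat flows inward, so T_out = T_in + ΔT = -154 + 169.3 = 15.3 °C

T_out = 15.3 °C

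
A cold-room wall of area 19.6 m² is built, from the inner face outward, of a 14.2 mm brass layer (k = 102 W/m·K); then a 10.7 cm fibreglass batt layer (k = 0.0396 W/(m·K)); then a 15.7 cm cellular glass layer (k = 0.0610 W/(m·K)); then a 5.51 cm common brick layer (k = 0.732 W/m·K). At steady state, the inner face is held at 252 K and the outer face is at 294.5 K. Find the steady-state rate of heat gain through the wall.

Treat each layer as a resistance in series:
  R_brass = L/(kA) = 0.0142/(102·19.6) = 7.103×10^-6 K/W
  R_fibreglass batt = L/(kA) = 0.107/(0.0396·19.6) = 0.1379 K/W
  R_cellular glass = L/(kA) = 0.157/(0.0610·19.6) = 0.1313 K/W
  R_common brick = L/(kA) = 0.0551/(0.732·19.6) = 0.003840 K/W
ΣR = 7.103×10^-6 + 0.1379 + 0.1313 + 0.003840 = 0.2730 K/W
Q = ΔT/ΣR = (252 K − 294.5 K)/0.2730 = -156 W
(Negative Q ⇒ heat flows inward; heat gain = 156 W.)

Q = 156 W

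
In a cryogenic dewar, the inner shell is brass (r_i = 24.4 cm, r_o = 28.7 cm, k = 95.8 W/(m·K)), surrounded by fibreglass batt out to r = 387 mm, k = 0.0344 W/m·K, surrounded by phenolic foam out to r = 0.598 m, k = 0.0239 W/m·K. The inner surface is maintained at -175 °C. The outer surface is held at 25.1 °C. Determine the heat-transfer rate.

Treat each layer as a resistance in series:
  R_brass = (1/0.244 − 1/0.287)/(4πk) = 0.6140/(4π·95.8) = 5.101×10^-4 K/W
  R_fibreglass batt = (1/0.287 − 1/0.387)/(4πk) = 0.9003/(4π·0.0344) = 2.083 K/W
  R_phenolic foam = (1/0.387 − 1/0.598)/(4πk) = 0.9117/(4π·0.0239) = 3.036 K/W
ΣR = 5.101×10^-4 + 2.083 + 3.036 = 5.120 K/W
Q = ΔT/ΣR = (-175 °C − 25.1 °C)/5.120 = -39.1 W
(Negative Q ⇒ heat flows inward; heat gain = 39.1 W.)

Q = 39.1 W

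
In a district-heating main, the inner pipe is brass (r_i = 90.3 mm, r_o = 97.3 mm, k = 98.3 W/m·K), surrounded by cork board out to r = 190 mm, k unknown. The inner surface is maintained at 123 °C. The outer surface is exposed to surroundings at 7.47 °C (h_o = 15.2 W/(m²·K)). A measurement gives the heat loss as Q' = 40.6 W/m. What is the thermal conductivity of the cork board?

ΣR = ΔT/Q' = |123 − 7.47|/40.6 = 2.846 m·K/W
Known resistances:
  R'_brass = ln(0.0973/0.0903)/(2πk) = 0.07466/(2π·98.3) = 1.209×10^-4 m·K/W
  R'_conv,out = 1/(2πr h) = 1/(2π·0.190·15.2) = 0.05511 m·K/W
R_cork board = ΣR − ΣR_known = 2.846 − 0.05523 = 2.791 m·K/W
ln(r₂/r₁)/(2πk) = 2.791 ⇒ k = 0.6692/(2π·2.791) = 0.0382 W/m·K

k = 0.0382 W/m·K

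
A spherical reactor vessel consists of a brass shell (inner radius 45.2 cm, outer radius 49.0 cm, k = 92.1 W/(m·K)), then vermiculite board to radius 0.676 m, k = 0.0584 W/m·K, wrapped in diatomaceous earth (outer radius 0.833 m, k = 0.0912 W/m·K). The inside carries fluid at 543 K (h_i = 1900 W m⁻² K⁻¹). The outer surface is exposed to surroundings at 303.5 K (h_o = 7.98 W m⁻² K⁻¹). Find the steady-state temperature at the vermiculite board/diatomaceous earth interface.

T = 363.8 K

Treat each layer as a resistance in series:
  R_conv,in = 1/(4πr²h) = 1/(4π·0.452²·1900) = 2.050×10^-4 K/W
  R_brass = (1/0.452 − 1/0.490)/(4πk) = 0.1716/(4π·92.1) = 1.482×10^-4 K/W
  R_vermiculite board = (1/0.490 − 1/0.676)/(4πk) = 0.5615/(4π·0.0584) = 0.7652 K/W
  R_diatomaceous earth = (1/0.676 − 1/0.833)/(4πk) = 0.2788/(4π·0.0912) = 0.2433 K/W
  R_conv,out = 1/(4πr²h) = 1/(4π·0.833²·7.98) = 0.01437 K/W
ΣR = 2.050×10^-4 + 1.482×10^-4 + 0.7652 + 0.2433 + 0.01437 = 1.023 K/W
Q = ΔT/ΣR = (543 K − 303.5 K)/1.023 = 234.1 W
From the inner boundary to the vermiculite board/diatomaceous earth interface, ΣR_partial = 0.7656 K/W.
T_interface = T_in − Q·ΣR_partial = 543 K − (234.1)(0.7656) = 363.8 K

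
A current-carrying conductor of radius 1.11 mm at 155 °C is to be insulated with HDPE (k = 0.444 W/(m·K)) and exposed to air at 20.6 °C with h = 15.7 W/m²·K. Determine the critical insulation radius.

For a cylinder, r_cr = k_ins/h = 0.444/15.7 = 0.0283 m = 2.83 cm

r_cr = 2.83 cm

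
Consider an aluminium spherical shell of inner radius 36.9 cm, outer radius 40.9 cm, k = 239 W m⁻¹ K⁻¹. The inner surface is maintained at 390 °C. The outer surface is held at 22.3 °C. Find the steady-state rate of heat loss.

Q = 4170 kW

Q = 4πk·ΔT/(1/r₁ − 1/r₂) = 4π × 239 × 367.7 / (1/0.369 − 1/0.409) = 4.17×10^6 W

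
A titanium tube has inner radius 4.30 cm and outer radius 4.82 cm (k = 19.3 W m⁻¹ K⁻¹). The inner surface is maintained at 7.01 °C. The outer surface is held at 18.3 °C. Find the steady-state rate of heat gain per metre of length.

Q' = 12.0 kW/m

Q' = 2πk·ΔT/ln(r₂/r₁) = 2π × 19.3 × 11.29 / ln(0.0482/0.0430) = 12000 W/m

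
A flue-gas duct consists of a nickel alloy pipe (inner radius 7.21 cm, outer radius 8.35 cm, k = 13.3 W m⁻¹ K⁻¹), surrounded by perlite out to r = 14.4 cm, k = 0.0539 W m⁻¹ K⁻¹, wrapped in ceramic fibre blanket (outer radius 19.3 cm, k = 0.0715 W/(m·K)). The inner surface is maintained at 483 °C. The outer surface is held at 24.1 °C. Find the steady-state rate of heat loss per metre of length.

Q' = 203 W/m

Resistance network (inner→outer):
  R'_nickel alloy = ln(0.0835/0.0721)/(2πk) = 0.1468/(2π·13.3) = 0.001757 m·K/W
  R'_perlite = ln(0.144/0.0835)/(2πk) = 0.5450/(2π·0.0539) = 1.609 m·K/W
  R'_ceramic fibre blanket = ln(0.193/0.144)/(2πk) = 0.2929/(2π·0.0715) = 0.6519 m·K/W
ΣR = 0.001757 + 1.609 + 0.6519 = 2.263 m·K/W
Q' = ΔT/ΣR = (483 °C − 24.1 °C)/2.263 = 203 W/m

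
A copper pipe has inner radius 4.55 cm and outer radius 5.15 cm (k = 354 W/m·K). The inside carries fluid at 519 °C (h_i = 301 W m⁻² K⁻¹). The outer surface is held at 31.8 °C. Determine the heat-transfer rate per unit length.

Series thermal resistances, inner to outer:
  R'_conv,in = 1/(2πr h) = 1/(2π·0.0455·301) = 0.01162 m·K/W
  R'_copper = ln(0.0515/0.0455)/(2πk) = 0.1239/(2π·354) = 5.569×10^-5 m·K/W
ΣR = 0.01162 + 5.569×10^-5 = 0.01168 m·K/W
Q' = ΔT/ΣR = (519 °C − 31.8 °C)/0.01168 = 41700 W/m

Q' = 41700 W/m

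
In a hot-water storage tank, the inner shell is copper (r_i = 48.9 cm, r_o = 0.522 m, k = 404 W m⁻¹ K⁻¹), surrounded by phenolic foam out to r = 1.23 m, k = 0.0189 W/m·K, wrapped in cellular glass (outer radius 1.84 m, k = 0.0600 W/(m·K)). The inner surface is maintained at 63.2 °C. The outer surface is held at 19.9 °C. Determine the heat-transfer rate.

Resistance network (inner→outer):
  R_copper = (1/0.489 − 1/0.522)/(4πk) = 0.1293/(4π·404) = 2.546×10^-5 K/W
  R_phenolic foam = (1/0.522 − 1/1.23)/(4πk) = 1.103/(4π·0.0189) = 4.643 K/W
  R_cellular glass = (1/1.23 − 1/1.84)/(4πk) = 0.2695/(4π·0.0600) = 0.3575 K/W
ΣR = 2.546×10^-5 + 4.643 + 0.3575 = 5.001 K/W
Q = ΔT/ΣR = (63.2 °C − 19.9 °C)/5.001 = 8.66 W

Q = 8.66 W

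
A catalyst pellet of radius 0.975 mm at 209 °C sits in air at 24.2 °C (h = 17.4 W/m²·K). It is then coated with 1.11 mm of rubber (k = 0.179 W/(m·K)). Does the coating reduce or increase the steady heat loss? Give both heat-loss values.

increases: 0.0384 → 0.143 W

Critical radius for a sphere: r_cr = 2k/h = 0.0206 m = 2.06 cm.
Outer radius after coating: r₂ = 9.75×10^-4 + 0.00111 = 0.002085 m.
Since r₁ < r_cr and r₂ ≤ r_cr, the coating moves toward the maximum at r_cr — heat loss rises.
Bare: R = 1/(4πr₁²h) = 4811 K/W; Q = 184.8/4811 = 0.0384 W.
Coated: R = R_cond + R_conv = 1295 K/W; Q = 184.8/1295 = 0.143 W.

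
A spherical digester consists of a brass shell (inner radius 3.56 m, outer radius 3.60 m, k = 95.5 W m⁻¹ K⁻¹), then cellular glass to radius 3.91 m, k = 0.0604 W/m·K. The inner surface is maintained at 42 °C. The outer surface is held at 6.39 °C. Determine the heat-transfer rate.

Series thermal resistances, inner to outer:
  R_brass = (1/3.56 − 1/3.60)/(4πk) = 0.003121/(4π·95.5) = 2.601×10^-6 K/W
  R_cellular glass = (1/3.60 − 1/3.91)/(4πk) = 0.02202/(4π·0.0604) = 0.02902 K/W
ΣR = 2.601×10^-6 + 0.02902 = 0.02902 K/W
Q = ΔT/ΣR = (42 °C − 6.39 °C)/0.02902 = 1230 W

Q = 1230 W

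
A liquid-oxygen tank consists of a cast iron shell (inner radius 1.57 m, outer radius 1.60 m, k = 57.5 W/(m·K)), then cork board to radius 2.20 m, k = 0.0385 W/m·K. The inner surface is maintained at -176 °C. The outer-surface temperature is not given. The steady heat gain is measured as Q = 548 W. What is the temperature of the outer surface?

Sum the resistances:
  R_cast iron = (1/1.57 − 1/1.60)/(4πk) = 0.01194/(4π·57.5) = 1.653×10^-5 K/W
  R_cork board = (1/1.60 − 1/2.20)/(4πk) = 0.1705/(4π·0.0385) = 0.3523 K/W
ΣR = 0.3523 K/W
ΔT = Q·ΣR = 548 × 0.3523 = 193.1 K
Heat flows inward, so T_out = T_in + ΔT = -176 + 193.1 = 17.1 °C

T_out = 17.1 °C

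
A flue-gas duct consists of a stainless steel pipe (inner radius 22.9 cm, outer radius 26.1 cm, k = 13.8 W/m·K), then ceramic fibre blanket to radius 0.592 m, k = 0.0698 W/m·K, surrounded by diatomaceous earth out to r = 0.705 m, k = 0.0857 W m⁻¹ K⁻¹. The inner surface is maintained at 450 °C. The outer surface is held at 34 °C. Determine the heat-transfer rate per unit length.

Treat each layer as a resistance in series:
  R'_stainless steel = ln(0.261/0.229)/(2πk) = 0.1308/(2π·13.8) = 0.001508 m·K/W
  R'_ceramic fibre blanket = ln(0.592/0.261)/(2πk) = 0.8190/(2π·0.0698) = 1.867 m·K/W
  R'_diatomaceous earth = ln(0.705/0.592)/(2πk) = 0.1747/(2π·0.0857) = 0.3244 m·K/W
ΣR = 0.001508 + 1.867 + 0.3244 = 2.193 m·K/W
Q' = ΔT/ΣR = (450 °C − 34 °C)/2.193 = 190 W/m

Q' = 190 W/m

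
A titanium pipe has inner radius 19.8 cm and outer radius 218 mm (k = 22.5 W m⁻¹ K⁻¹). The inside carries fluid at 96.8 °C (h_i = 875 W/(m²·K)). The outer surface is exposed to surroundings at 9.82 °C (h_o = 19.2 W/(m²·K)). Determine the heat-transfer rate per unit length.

Series thermal resistances, inner to outer:
  R'_conv,in = 1/(2πr h) = 1/(2π·0.198·875) = 9.186×10^-4 m·K/W
  R'_titanium = ln(0.218/0.198)/(2πk) = 0.09623/(2π·22.5) = 6.807×10^-4 m·K/W
  R'_conv,out = 1/(2πr h) = 1/(2π·0.218·19.2) = 0.03802 m·K/W
ΣR = 9.186×10^-4 + 6.807×10^-4 + 0.03802 = 0.03962 m·K/W
Q' = ΔT/ΣR = (96.8 °C − 9.82 °C)/0.03962 = 2200 W/m

Q' = 2.20 kW/m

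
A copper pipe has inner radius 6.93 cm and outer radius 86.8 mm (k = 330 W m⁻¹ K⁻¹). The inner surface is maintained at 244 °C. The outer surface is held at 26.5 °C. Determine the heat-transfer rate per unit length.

Q' = 2πk·ΔT/ln(r₂/r₁) = 2π × 330 × 217.5 / ln(0.0868/0.0693) = 2.00×10^6 W/m

Q' = 2.00×10^6 W/m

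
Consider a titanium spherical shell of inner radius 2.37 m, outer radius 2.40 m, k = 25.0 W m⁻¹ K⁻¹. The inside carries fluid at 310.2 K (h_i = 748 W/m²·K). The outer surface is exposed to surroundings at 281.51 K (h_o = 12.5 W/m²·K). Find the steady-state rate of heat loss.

Series thermal resistances, inner to outer:
  R_conv,in = 1/(4πr²h) = 1/(4π·2.37²·748) = 1.894×10^-5 K/W
  R_titanium = (1/2.37 − 1/2.40)/(4πk) = 0.005274/(4π·25.0) = 1.679×10^-5 K/W
  R_conv,out = 1/(4πr²h) = 1/(4π·2.40²·12.5) = 0.001105 K/W
ΣR = 1.894×10^-5 + 1.679×10^-5 + 0.001105 = 0.001141 K/W
Q = ΔT/ΣR = (310.2 K − 281.51 K)/0.001141 = 25100 W

Q = 25.1 kW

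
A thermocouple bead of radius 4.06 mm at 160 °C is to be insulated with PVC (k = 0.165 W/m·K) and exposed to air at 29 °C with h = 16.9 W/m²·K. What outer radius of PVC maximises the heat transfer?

For a sphere, r_cr = 2k_ins/h = 2·0.165/16.9 = 0.0195 m = 1.95 cm

r_cr = 1.95 cm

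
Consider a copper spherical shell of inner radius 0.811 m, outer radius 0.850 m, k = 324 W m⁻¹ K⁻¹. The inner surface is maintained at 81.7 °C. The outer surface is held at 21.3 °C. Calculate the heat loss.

Q = 4πk·ΔT/(1/r₁ − 1/r₂) = 4π × 324 × 60.4 / (1/0.811 − 1/0.850) = 4.35×10^6 W

Q = 4.35×10^6 W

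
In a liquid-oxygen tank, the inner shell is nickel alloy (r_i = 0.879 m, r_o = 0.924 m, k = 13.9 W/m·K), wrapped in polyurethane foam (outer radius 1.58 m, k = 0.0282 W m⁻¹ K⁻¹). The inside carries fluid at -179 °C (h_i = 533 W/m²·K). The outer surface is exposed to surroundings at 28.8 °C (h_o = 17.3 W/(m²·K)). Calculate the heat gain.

Q = 164 W

Series thermal resistances, inner to outer:
  R_conv,in = 1/(4πr²h) = 1/(4π·0.879²·533) = 1.932×10^-4 K/W
  R_nickel alloy = (1/0.879 − 1/0.924)/(4πk) = 0.05541/(4π·13.9) = 3.172×10^-4 K/W
  R_polyurethane foam = (1/0.924 − 1/1.58)/(4πk) = 0.4493/(4π·0.0282) = 1.268 K/W
  R_conv,out = 1/(4πr²h) = 1/(4π·1.58²·17.3) = 0.001843 K/W
ΣR = 1.932×10^-4 + 3.172×10^-4 + 1.268 + 0.001843 = 1.270 K/W
Q = ΔT/ΣR = (-179 °C − 28.8 °C)/1.270 = -164 W
(Negative Q ⇒ heat flows inward; heat gain = 164 W.)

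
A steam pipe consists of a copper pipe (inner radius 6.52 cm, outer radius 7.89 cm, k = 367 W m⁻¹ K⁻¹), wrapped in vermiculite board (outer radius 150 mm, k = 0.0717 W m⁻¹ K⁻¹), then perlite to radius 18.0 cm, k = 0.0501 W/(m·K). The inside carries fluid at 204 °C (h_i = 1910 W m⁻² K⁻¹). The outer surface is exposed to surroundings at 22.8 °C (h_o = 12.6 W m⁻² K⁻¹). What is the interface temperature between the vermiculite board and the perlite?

T = 79.5 °C

Series thermal resistances, inner to outer:
  R'_conv,in = 1/(2πr h) = 1/(2π·0.0652·1910) = 0.001278 m·K/W
  R'_copper = ln(0.0789/0.0652)/(2πk) = 0.1907/(2π·367) = 8.271×10^-5 m·K/W
  R'_vermiculite board = ln(0.150/0.0789)/(2πk) = 0.6425/(2π·0.0717) = 1.426 m·K/W
  R'_perlite = ln(0.180/0.150)/(2πk) = 0.1823/(2π·0.0501) = 0.5792 m·K/W
  R'_conv,out = 1/(2πr h) = 1/(2π·0.180·12.6) = 0.07017 m·K/W
ΣR = 0.001278 + 8.271×10^-5 + 1.426 + 0.5792 + 0.07017 = 2.077 m·K/W
Q' = ΔT/ΣR = (204 °C − 22.8 °C)/2.077 = 87.24 W/m
From the inner boundary to the vermiculite board/perlite interface, ΣR_partial = 1.427 m·K/W.
T_interface = T_in − Q'·ΣR_partial = 204 °C − (87.24)(1.427) = 79.5 °C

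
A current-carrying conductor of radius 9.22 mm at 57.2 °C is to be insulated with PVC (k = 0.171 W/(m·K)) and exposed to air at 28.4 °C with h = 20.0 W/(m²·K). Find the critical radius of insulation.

r_cr = 0.855 cm

For a cylinder, r_cr = k_ins/h = 0.171/20.0 = 0.00855 m = 0.855 cm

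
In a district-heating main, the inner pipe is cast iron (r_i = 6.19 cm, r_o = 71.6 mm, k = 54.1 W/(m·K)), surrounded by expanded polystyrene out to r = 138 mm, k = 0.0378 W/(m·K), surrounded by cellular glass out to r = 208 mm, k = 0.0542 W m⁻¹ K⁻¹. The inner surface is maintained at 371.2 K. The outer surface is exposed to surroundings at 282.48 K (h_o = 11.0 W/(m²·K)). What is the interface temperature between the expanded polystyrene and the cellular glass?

T = 310.5 K

Treat each layer as a resistance in series:
  R'_cast iron = ln(0.0716/0.0619)/(2πk) = 0.1456/(2π·54.1) = 4.283×10^-4 m·K/W
  R'_expanded polystyrene = ln(0.138/0.0716)/(2πk) = 0.6562/(2π·0.0378) = 2.763 m·K/W
  R'_cellular glass = ln(0.208/0.138)/(2πk) = 0.4103/(2π·0.0542) = 1.205 m·K/W
  R'_conv,out = 1/(2πr h) = 1/(2π·0.208·11.0) = 0.06956 m·K/W
ΣR = 4.283×10^-4 + 2.763 + 1.205 + 0.06956 = 4.038 m·K/W
Q' = ΔT/ΣR = (371.2 K − 282.48 K)/4.038 = 21.97 W/m
From the inner boundary to the expanded polystyrene/cellular glass interface, ΣR_partial = 2.763 m·K/W.
T_interface = T_in − Q'·ΣR_partial = 371.2 K − (21.97)(2.763) = 310.5 K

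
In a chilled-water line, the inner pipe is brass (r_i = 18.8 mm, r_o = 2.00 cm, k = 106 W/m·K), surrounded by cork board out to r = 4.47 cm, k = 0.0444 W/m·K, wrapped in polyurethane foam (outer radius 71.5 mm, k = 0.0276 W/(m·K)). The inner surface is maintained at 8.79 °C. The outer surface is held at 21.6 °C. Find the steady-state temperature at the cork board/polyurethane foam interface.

Treat each layer as a resistance in series:
  R'_brass = ln(0.0200/0.0188)/(2πk) = 0.06188/(2π·106) = 9.290×10^-5 m·K/W
  R'_cork board = ln(0.0447/0.0200)/(2πk) = 0.8042/(2π·0.0444) = 2.883 m·K/W
  R'_polyurethane foam = ln(0.0715/0.0447)/(2πk) = 0.4697/(2π·0.0276) = 2.709 m·K/W
ΣR = 9.290×10^-5 + 2.883 + 2.709 = 5.592 m·K/W
Q' = ΔT/ΣR = (8.79 °C − 21.6 °C)/5.592 = -2.291 W/m
From the inner boundary to the cork board/polyurethane foam interface, ΣR_partial = 2.883 m·K/W.
T_interface = T_in − Q'·ΣR_partial = 8.79 °C − (-2.291)(2.883) = 15.4 °C

T = 15.4 °C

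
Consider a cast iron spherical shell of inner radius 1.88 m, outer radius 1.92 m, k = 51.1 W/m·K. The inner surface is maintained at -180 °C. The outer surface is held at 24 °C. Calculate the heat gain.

Q = 1.18×10^7 W

Q = 4πk·ΔT/(1/r₁ − 1/r₂) = 4π × 51.1 × 204 / (1/1.88 − 1/1.92) = 1.18×10^7 W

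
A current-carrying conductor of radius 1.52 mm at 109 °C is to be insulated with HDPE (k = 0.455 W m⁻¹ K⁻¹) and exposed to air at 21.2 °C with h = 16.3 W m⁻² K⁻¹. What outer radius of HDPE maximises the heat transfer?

r_cr = 2.79 cm

For a cylinder, r_cr = k_ins/h = 0.455/16.3 = 0.0279 m = 2.79 cm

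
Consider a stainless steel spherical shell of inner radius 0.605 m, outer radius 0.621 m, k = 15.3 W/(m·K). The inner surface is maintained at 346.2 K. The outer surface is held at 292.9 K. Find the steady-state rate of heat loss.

Q = 241 kW

Q = 4πk·ΔT/(1/r₁ − 1/r₂) = 4π × 15.3 × 53.3 / (1/0.605 − 1/0.621) = 2.41×10^5 W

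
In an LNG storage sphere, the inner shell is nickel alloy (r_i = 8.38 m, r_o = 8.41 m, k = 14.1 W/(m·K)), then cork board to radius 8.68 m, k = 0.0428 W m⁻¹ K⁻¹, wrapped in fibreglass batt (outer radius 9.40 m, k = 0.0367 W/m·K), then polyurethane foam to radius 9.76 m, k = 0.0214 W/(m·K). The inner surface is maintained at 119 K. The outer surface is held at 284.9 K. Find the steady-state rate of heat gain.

Q = 4090 W

Resistance network (inner→outer):
  R_nickel alloy = (1/8.38 − 1/8.41)/(4πk) = 4.257×10^-4/(4π·14.1) = 2.402×10^-6 K/W
  R_cork board = (1/8.41 − 1/8.68)/(4πk) = 0.003699/(4π·0.0428) = 0.006877 K/W
  R_fibreglass batt = (1/8.68 − 1/9.40)/(4πk) = 0.008824/(4π·0.0367) = 0.01913 K/W
  R_polyurethane foam = (1/9.40 − 1/9.76)/(4πk) = 0.003924/(4π·0.0214) = 0.01459 K/W
ΣR = 2.402×10^-6 + 0.006877 + 0.01913 + 0.01459 = 0.04060 K/W
Q = ΔT/ΣR = (119 K − 284.9 K)/0.04060 = -4090 W
(Negative Q ⇒ heat flows inward; heat gain = 4090 W.)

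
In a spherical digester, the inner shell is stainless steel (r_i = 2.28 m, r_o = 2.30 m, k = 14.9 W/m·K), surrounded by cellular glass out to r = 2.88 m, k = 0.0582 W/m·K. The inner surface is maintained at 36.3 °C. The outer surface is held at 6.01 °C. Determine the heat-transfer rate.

Q = 253 W

Resistance network (inner→outer):
  R_stainless steel = (1/2.28 − 1/2.30)/(4πk) = 0.003814/(4π·14.9) = 2.037×10^-5 K/W
  R_cellular glass = (1/2.30 − 1/2.88)/(4πk) = 0.08756/(4π·0.0582) = 0.1197 K/W
ΣR = 2.037×10^-5 + 0.1197 = 0.1197 K/W
Q = ΔT/ΣR = (36.3 °C − 6.01 °C)/0.1197 = 253 W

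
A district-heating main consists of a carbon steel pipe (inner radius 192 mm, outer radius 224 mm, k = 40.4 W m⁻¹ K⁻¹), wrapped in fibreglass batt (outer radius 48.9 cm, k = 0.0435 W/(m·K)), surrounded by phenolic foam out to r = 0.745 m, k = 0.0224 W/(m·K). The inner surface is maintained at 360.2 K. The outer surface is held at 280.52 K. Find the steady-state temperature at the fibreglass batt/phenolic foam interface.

T = 321.3 K

Resistance network (inner→outer):
  R'_carbon steel = ln(0.224/0.192)/(2πk) = 0.1542/(2π·40.4) = 6.073×10^-4 m·K/W
  R'_fibreglass batt = ln(0.489/0.224)/(2πk) = 0.7807/(2π·0.0435) = 2.856 m·K/W
  R'_phenolic foam = ln(0.745/0.489)/(2πk) = 0.4210/(2π·0.0224) = 2.991 m·K/W
ΣR = 6.073×10^-4 + 2.856 + 2.991 = 5.848 m·K/W
Q' = ΔT/ΣR = (360.2 K − 280.52 K)/5.848 = 13.63 W/m
From the inner boundary to the fibreglass batt/phenolic foam interface, ΣR_partial = 2.857 m·K/W.
T_interface = T_in − Q'·ΣR_partial = 360.2 K − (13.63)(2.857) = 321.3 K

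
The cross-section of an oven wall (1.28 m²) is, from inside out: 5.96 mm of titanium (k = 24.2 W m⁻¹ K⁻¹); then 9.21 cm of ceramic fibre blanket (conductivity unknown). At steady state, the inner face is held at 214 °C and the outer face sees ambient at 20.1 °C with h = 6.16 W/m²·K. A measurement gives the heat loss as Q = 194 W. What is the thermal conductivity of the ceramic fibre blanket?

k = 0.0825 W/m·K

ΣR = ΔT/Q = |214 − 20.1|/194 = 0.9995 K/W
Known resistances:
  R_titanium = L/(kA) = 0.00596/(24.2·1.28) = 1.924×10^-4 K/W
  R_conv,out = 1/(hA) = 1/(6.16·1.28) = 0.1268 K/W
R_ceramic fibre blanket = ΣR − ΣR_known = 0.9995 − 0.1270 = 0.8725 K/W
L/(kA) = 0.8725 ⇒ k = 0.0921/(0.8725·1.28) = 0.0825 W/m·K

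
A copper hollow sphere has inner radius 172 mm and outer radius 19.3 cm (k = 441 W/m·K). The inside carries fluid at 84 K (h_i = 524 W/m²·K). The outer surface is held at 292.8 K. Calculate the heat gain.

Q = 39.8 kW

Treat each layer as a resistance in series:
  R_conv,in = 1/(4πr²h) = 1/(4π·0.172²·524) = 0.005133 K/W
  R_copper = (1/0.172 − 1/0.193)/(4πk) = 0.6326/(4π·441) = 1.142×10^-4 K/W
ΣR = 0.005133 + 1.142×10^-4 = 0.005247 K/W
Q = ΔT/ΣR = (84 K − 292.8 K)/0.005247 = -39800 W
(Negative Q ⇒ heat flows inward; heat gain = 39800 W.)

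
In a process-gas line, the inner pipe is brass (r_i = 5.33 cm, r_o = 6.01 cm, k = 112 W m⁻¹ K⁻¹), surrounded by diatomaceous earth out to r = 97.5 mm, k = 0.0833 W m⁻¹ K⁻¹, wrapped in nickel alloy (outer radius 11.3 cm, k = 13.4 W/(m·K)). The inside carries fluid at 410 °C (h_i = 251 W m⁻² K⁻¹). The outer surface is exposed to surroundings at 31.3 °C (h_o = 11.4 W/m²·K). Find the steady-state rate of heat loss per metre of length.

Series thermal resistances, inner to outer:
  R'_conv,in = 1/(2πr h) = 1/(2π·0.0533·251) = 0.01190 m·K/W
  R'_brass = ln(0.0601/0.0533)/(2πk) = 0.1201/(2π·112) = 1.706×10^-4 m·K/W
  R'_diatomaceous earth = ln(0.0975/0.0601)/(2πk) = 0.4838/(2π·0.0833) = 0.9244 m·K/W
  R'_nickel alloy = ln(0.113/0.0975)/(2πk) = 0.1475/(2π·13.4) = 0.001752 m·K/W
  R'_conv,out = 1/(2πr h) = 1/(2π·0.113·11.4) = 0.1235 m·K/W
ΣR = 0.01190 + 1.706×10^-4 + 0.9244 + 0.001752 + 0.1235 = 1.062 m·K/W
Q' = ΔT/ΣR = (410 °C − 31.3 °C)/1.062 = 357 W/m

Q' = 357 W/m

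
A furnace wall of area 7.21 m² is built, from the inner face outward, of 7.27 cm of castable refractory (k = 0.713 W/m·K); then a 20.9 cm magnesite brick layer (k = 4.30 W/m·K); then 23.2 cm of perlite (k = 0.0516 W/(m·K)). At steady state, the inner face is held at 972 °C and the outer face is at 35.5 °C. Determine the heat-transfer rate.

Series thermal resistances, inner to outer:
  R_castable refractory = L/(kA) = 0.0727/(0.713·7.21) = 0.01414 K/W
  R_magnesite brick = L/(kA) = 0.209/(4.30·7.21) = 0.006741 K/W
  R_perlite = L/(kA) = 0.232/(0.0516·7.21) = 0.6236 K/W
ΣR = 0.01414 + 0.006741 + 0.6236 = 0.6445 K/W
Q = ΔT/ΣR = (972 °C − 35.5 °C)/0.6445 = 1450 W

Q = 1450 W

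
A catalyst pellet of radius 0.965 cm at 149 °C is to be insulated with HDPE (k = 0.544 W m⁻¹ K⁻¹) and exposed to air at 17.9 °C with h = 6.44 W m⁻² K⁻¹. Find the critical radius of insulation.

r_cr = 16.9 cm

For a sphere, r_cr = 2k_ins/h = 2·0.544/6.44 = 0.169 m = 16.9 cm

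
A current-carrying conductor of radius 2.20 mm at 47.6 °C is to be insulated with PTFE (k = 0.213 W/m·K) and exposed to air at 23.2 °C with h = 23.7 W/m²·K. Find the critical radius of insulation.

r_cr = 0.899 cm

For a cylinder, r_cr = k_ins/h = 0.213/23.7 = 0.00899 m = 0.899 cm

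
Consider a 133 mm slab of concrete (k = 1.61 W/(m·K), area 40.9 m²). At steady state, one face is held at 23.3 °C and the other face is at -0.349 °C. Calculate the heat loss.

Q = 11.7 kW

Q = kA·ΔT/L = 1.61 × 40.9 × |23.3 °C − -0.349 °C| / 0.133 = 11700 W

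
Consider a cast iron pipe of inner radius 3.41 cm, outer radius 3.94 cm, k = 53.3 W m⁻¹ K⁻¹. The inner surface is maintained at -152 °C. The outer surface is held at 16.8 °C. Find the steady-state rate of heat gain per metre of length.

Q' = 2πk·ΔT/ln(r₂/r₁) = 2π × 53.3 × 168.8 / ln(0.0394/0.0341) = 3.91×10^5 W/m

Q' = 3.91×10^5 W/m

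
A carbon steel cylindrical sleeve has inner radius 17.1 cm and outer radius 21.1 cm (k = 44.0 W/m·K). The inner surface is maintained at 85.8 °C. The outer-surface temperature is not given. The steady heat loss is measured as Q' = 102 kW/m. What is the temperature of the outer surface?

Series resistances:
  R'_carbon steel = ln(0.211/0.171)/(2πk) = 0.2102/(2π·44.0) = 7.603×10^-4 m·K/W
ΣR = 7.603×10^-4 m·K/W
ΔT = Q'·ΣR = 1.02×10^5 × 7.603×10^-4 = 77.55 K
Heat flows outward, so T_out = T_in − ΔT = 85.8 − 77.55 = 8.25 °C

T_out = 8.25 °C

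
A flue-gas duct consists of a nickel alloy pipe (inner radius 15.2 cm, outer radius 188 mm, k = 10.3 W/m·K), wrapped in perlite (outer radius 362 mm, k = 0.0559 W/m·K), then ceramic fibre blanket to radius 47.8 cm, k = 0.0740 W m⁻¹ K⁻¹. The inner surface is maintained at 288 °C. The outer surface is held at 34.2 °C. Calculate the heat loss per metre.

Q' = 103 W/m

Treat each layer as a resistance in series:
  R'_nickel alloy = ln(0.188/0.152)/(2πk) = 0.2126/(2π·10.3) = 0.003284 m·K/W
  R'_perlite = ln(0.362/0.188)/(2πk) = 0.6552/(2π·0.0559) = 1.865 m·K/W
  R'_ceramic fibre blanket = ln(0.478/0.362)/(2πk) = 0.2780/(2π·0.0740) = 0.5978 m·K/W
ΣR = 0.003284 + 1.865 + 0.5978 = 2.466 m·K/W
Q' = ΔT/ΣR = (288 °C − 34.2 °C)/2.466 = 103 W/m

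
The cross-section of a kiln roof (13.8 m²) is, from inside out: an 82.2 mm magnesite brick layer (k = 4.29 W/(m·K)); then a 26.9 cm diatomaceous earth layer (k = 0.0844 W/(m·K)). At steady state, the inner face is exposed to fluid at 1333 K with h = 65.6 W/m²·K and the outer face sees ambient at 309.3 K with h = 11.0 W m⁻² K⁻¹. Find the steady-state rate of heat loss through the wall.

Q = 4.26 kW

Resistance network (inner→outer):
  R_conv,in = 1/(hA) = 1/(65.6·13.8) = 0.001105 K/W
  R_magnesite brick = L/(kA) = 0.0822/(4.29·13.8) = 0.001388 K/W
  R_diatomaceous earth = L/(kA) = 0.269/(0.0844·13.8) = 0.2310 K/W
  R_conv,out = 1/(hA) = 1/(11.0·13.8) = 0.006588 K/W
ΣR = 0.001105 + 0.001388 + 0.2310 + 0.006588 = 0.2401 K/W
Q = ΔT/ΣR = (1333 K − 309.3 K)/0.2401 = 4260 W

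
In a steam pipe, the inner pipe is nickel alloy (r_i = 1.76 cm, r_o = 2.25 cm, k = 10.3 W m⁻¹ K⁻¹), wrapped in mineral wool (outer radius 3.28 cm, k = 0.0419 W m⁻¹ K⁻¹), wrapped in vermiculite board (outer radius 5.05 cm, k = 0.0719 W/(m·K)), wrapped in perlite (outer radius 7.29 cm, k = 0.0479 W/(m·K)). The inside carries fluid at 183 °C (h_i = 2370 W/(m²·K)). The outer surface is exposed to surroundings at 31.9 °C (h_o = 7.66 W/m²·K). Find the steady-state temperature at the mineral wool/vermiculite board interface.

T = 127 °C

Resistance network (inner→outer):
  R'_conv,in = 1/(2πr h) = 1/(2π·0.0176·2370) = 0.003816 m·K/W
  R'_nickel alloy = ln(0.0225/0.0176)/(2πk) = 0.2456/(2π·10.3) = 0.003795 m·K/W
  R'_mineral wool = ln(0.0328/0.0225)/(2πk) = 0.3769/(2π·0.0419) = 1.432 m·K/W
  R'_vermiculite board = ln(0.0505/0.0328)/(2πk) = 0.4315/(2π·0.0719) = 0.9553 m·K/W
  R'_perlite = ln(0.0729/0.0505)/(2πk) = 0.3671/(2π·0.0479) = 1.220 m·K/W
  R'_conv,out = 1/(2πr h) = 1/(2π·0.0729·7.66) = 0.2850 m·K/W
ΣR = 0.003816 + 0.003795 + 1.432 + 0.9553 + 1.220 + 0.2850 = 3.900 m·K/W
Q' = ΔT/ΣR = (183 °C − 31.9 °C)/3.900 = 38.74 W/m
From the inner boundary to the mineral wool/vermiculite board interface, ΣR_partial = 1.440 m·K/W.
T_interface = T_in − Q'·ΣR_partial = 183 °C − (38.74)(1.440) = 127 °C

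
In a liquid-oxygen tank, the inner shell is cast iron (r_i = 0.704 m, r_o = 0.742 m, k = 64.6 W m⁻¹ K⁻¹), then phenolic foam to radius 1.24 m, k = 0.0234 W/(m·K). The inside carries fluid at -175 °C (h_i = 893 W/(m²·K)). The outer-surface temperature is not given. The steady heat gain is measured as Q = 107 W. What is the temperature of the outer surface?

T_out = 22.0 °C

Series resistances:
  R_conv,in = 1/(4πr²h) = 1/(4π·0.704²·893) = 1.798×10^-4 K/W
  R_cast iron = (1/0.704 − 1/0.742)/(4πk) = 0.07275/(4π·64.6) = 8.961×10^-5 K/W
  R_phenolic foam = (1/0.742 − 1/1.24)/(4πk) = 0.5413/(4π·0.0234) = 1.841 K/W
ΣR = 1.841 K/W
ΔT = Q·ΣR = 107 × 1.841 = 197.0 K
Heat flows inward, so T_out = T_in + ΔT = -175 + 197.0 = 22.0 °C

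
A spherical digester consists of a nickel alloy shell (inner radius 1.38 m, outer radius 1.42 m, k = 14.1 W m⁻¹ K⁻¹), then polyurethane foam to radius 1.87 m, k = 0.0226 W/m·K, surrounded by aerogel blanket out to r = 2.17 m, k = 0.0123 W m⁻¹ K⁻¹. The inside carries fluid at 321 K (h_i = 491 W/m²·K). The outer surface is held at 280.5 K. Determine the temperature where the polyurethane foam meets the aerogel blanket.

Series thermal resistances, inner to outer:
  R_conv,in = 1/(4πr²h) = 1/(4π·1.38²·491) = 8.510×10^-5 K/W
  R_nickel alloy = (1/1.38 − 1/1.42)/(4πk) = 0.02041/(4π·14.1) = 1.152×10^-4 K/W
  R_polyurethane foam = (1/1.42 − 1/1.87)/(4πk) = 0.1695/(4π·0.0226) = 0.5967 K/W
  R_aerogel blanket = (1/1.87 − 1/2.17)/(4πk) = 0.07393/(4π·0.0123) = 0.4783 K/W
ΣR = 8.510×10^-5 + 1.152×10^-4 + 0.5967 + 0.4783 = 1.075 K/W
Q = ΔT/ΣR = (321 K − 280.5 K)/1.075 = 37.67 W
From the inner boundary to the polyurethane foam/aerogel blanket interface, ΣR_partial = 0.5969 K/W.
T_interface = T_in − Q·ΣR_partial = 321 K − (37.67)(0.5969) = 298.5 K

T = 298.5 K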